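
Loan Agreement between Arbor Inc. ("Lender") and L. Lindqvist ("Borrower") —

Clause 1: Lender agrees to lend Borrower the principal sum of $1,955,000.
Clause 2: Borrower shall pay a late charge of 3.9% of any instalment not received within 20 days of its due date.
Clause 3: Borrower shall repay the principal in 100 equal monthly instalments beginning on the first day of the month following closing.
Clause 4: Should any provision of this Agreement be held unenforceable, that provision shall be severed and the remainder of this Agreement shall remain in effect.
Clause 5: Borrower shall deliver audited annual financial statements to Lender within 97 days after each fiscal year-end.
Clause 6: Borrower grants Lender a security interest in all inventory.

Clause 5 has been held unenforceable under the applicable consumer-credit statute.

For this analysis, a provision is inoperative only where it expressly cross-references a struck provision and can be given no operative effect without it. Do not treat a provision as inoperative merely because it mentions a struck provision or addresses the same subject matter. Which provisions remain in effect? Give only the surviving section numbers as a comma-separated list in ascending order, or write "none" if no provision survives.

1, 2, 3, 4, 6

Clause 5 is struck. No other provision's operative terms depend on Clause 5. Under the severability clause in Clause 4, the remaining provisions continue in force. That leaves Clause 1, Clause 2, Clause 3, Clause 4, and Clause 6 in effect.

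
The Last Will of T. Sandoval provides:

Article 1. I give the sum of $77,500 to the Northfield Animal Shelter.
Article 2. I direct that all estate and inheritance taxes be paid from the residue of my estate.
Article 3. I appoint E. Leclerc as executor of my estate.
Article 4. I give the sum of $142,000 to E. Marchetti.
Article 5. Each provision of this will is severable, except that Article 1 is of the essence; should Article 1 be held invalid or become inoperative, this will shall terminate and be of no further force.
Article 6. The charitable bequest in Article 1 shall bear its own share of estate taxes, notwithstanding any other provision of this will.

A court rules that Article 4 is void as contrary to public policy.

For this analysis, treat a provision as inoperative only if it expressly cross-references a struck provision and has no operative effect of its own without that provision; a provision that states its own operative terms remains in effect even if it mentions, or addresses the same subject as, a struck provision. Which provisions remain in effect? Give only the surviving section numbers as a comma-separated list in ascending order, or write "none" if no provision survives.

Article 4 is struck. No other provision's operative terms depend on Article 4. Article 5 makes Article 1 an essential term, but Article 1 is unaffected, so the severability proviso in Article 5 preserves the remaining provisions. Article 1, Article 2, Article 3, Article 5, and Article 6 remain in effect.

1, 2, 3, 5, 6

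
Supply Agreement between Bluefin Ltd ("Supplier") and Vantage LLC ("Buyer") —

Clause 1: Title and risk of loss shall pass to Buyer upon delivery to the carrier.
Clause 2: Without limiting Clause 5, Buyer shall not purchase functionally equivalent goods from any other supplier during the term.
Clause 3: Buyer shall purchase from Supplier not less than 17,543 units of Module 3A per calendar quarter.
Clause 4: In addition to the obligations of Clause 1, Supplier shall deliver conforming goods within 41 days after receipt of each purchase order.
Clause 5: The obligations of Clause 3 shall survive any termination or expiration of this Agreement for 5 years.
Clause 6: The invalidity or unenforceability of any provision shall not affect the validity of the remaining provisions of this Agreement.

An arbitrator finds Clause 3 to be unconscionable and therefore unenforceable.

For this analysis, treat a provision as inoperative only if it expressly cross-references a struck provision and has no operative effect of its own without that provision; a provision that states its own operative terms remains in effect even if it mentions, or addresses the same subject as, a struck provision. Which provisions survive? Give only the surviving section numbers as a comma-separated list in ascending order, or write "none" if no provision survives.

1, 2, 4, 6

Clause 3 is struck. Clause 5 has no operative effect of its own apart from Clause 3 and is therefore inoperative. Clause 2 mentions Clause 5 but its own obligation stands independently of Clause 5, so Clause 2 is not affected. Clause 6 is a severability clause and preserves every provision that can still be given independent effect. That leaves Clause 1, Clause 2, Clause 4, and Clause 6 in effect.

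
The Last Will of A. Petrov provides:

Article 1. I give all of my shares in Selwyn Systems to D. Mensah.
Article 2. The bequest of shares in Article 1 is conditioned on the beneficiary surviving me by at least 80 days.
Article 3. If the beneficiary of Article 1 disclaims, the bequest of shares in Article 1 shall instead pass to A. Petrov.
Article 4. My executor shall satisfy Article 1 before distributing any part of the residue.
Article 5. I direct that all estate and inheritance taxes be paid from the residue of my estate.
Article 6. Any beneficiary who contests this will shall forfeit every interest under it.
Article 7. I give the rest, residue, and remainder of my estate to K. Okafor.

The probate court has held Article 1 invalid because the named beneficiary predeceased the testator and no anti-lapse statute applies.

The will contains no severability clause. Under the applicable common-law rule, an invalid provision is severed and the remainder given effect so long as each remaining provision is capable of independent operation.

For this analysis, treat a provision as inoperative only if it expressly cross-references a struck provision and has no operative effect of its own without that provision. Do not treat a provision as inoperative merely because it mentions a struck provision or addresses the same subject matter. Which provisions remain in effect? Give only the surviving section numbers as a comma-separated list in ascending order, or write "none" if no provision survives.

Article 1 is struck. Article 2 operates only by reference to Article 1, so it falls with Article 1. Article 3 has no operative effect of its own apart from Article 1 and is therefore inoperative. Article 4 operates only by reference to Article 1, so it falls with Article 1. With no severability clause, the stated default rule severs what cannot stand and enforces each remaining provision that can operate on its own. The provisions still in force are Article 5, Article 6, and Article 7.

5, 6, 7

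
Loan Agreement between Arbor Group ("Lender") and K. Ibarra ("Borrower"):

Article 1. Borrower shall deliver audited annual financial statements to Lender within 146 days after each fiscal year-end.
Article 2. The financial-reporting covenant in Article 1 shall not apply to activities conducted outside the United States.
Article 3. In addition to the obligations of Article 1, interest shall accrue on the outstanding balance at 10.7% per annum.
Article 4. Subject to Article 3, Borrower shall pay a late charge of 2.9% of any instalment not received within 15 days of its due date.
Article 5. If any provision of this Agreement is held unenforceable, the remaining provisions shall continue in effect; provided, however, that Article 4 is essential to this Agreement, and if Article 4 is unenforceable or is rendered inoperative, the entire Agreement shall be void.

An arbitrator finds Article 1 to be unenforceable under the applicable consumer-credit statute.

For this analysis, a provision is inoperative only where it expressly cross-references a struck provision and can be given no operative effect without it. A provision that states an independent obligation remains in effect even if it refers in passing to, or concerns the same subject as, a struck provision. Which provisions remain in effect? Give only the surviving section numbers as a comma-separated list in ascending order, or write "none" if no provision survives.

Article 1 is struck. The whole of Article 2 is the carve-out from the financial-reporting covenant, defined by reference to Article 1, so Article 2 cannot stand once Article 1 is removed. Article 3 mentions Article 1 but its own obligation stands independently of Article 1, so Article 3 is not affected. Article 5 makes Article 4 an essential term, but Article 4 is unaffected, so the severability proviso in Article 5 preserves the remaining provisions. The provisions still in force are Article 3, Article 4, and Article 5.

3, 4, 5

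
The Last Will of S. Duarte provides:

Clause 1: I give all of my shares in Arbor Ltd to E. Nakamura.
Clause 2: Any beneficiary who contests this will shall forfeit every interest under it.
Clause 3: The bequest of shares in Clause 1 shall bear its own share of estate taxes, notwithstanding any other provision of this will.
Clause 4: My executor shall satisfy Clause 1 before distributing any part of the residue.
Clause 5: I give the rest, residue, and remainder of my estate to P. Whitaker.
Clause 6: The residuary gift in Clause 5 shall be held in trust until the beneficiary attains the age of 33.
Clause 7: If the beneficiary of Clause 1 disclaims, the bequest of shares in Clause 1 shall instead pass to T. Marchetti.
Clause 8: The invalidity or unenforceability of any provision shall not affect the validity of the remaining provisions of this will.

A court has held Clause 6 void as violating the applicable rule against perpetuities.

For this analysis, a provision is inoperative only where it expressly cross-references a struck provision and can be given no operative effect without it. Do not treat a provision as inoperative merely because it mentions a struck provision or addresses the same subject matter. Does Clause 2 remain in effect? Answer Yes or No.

Clause 6 is struck. Nothing else in the will is defined by reference to Clause 6. Clause 8 is a severability clause and preserves every provision that can still be given independent effect. That leaves Clause 1, Clause 2, Clause 3, Clause 4, Clause 5, Clause 7, and Clause 8 in effect. Clause 2 is among the surviving provisions, so the answer is yes.

Yes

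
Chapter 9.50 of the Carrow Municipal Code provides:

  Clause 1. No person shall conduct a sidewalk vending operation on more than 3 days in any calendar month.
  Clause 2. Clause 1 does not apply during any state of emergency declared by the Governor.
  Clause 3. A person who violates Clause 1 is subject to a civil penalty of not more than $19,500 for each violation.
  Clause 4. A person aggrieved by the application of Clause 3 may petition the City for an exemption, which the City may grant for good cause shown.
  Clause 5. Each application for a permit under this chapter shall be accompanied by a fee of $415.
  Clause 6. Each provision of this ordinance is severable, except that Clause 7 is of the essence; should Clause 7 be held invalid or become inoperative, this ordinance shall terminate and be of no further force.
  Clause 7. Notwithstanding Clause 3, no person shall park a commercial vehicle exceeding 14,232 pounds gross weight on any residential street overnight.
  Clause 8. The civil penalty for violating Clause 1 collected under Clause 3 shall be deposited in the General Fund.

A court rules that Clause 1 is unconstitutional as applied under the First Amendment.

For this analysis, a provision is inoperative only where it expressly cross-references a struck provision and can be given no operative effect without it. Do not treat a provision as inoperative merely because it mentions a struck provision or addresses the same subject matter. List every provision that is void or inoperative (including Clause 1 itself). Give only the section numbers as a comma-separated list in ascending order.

Clause 1 is struck. Clause 2 operates only by reference to Clause 1, so it falls with Clause 1. Clause 3 merely fixes the civil penalty for violating Clause 1; with Clause 1 gone it has nothing to operate on and falls away. Clause 4 merely fixes the exemption procedure for Clause 3; with Clause 3 gone it has nothing to operate on and falls away. Clause 8 has no operative effect of its own apart from Clause 3 and is therefore inoperative. Although Clause 7 refers to Clause 3, its operative terms do not depend on Clause 3, so it remains in effect. Clause 6 makes Clause 7 an essential term, but Clause 7 is unaffected, so the severability proviso in Clause 6 preserves the remaining provisions. That leaves Clause 5, Clause 6, and Clause 7 in effect.

1, 2, 3, 4, 8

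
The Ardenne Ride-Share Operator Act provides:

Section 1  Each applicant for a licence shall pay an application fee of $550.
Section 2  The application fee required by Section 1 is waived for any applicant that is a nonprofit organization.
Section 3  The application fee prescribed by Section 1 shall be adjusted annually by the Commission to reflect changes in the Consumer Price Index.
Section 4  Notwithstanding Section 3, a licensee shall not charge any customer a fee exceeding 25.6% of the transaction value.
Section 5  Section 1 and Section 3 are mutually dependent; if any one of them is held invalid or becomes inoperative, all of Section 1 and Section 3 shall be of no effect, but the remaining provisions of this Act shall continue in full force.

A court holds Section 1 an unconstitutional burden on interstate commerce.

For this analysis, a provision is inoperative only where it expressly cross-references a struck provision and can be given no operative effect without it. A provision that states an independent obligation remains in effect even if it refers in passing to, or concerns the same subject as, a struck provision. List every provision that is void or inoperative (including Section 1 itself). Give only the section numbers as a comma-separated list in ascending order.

1, 2, 3

Section 1 is struck. The whole of Section 2 is the nonprofit waiver of the application fee, defined by reference to Section 1, so Section 2 cannot stand once Section 1 is removed. The whole of Section 3 is the indexation of the application fee, defined by reference to Section 1, so Section 3 cannot stand once Section 1 is removed. Section 4 mentions Section 3 but its own obligation stands independently of Section 3, so Section 4 is not affected. Section 5 declares Section 1 and Section 3 mutually dependent; since one of them has fallen, all of them are of no effect. The remainder continues in force under Section 5. Section 4 and Section 5 remain in effect.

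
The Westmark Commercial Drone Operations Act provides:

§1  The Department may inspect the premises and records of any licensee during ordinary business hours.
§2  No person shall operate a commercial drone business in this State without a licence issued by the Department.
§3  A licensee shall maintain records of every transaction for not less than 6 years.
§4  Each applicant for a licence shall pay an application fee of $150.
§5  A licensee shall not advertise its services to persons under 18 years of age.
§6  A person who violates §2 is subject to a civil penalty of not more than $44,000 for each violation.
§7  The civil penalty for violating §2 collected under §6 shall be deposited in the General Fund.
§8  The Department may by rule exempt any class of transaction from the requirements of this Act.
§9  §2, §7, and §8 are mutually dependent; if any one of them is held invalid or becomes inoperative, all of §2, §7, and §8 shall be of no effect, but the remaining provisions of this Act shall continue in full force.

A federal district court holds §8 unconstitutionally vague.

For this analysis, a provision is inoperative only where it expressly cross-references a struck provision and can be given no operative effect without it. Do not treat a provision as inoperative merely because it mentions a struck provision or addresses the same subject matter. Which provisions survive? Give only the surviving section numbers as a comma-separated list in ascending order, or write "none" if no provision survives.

§8 is struck. No other provision's operative terms depend on §8. §9 declares §2, §7, and §8 mutually dependent; since one of them has fallen, all of them are of no effect. That brings down §2 and §7 as well. §6 in turn depends solely on a provision now struck and likewise falls. The remainder continues in force under §9. The provisions still in force are §1, §3, §4, §5, and §9.

1, 3, 4, 5, 9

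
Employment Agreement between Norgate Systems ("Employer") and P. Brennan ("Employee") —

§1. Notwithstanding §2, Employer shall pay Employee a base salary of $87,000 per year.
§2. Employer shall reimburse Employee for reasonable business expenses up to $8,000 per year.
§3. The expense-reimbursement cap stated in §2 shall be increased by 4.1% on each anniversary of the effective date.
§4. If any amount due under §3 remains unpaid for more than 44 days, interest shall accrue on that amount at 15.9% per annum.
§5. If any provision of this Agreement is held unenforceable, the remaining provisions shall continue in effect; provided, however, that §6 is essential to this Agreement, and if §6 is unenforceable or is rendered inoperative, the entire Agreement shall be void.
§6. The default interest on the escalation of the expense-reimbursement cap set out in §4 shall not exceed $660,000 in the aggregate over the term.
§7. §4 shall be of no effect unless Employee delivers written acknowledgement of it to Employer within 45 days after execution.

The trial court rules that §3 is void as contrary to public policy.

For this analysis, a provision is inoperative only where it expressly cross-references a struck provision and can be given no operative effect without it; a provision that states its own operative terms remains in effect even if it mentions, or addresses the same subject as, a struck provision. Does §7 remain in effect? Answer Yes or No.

§3 is struck. §4 operates only by reference to §3, so it falls with §3. The whole of §6 is the aggregate cap on the default interest on the escalation of the expense-reimbursement cap, defined by reference to §4, so §6 cannot stand once §4 is removed. §7 operates only by reference to §4, so it falls with §4. §5 makes §6 an essential term, and §6 has been rendered inoperative by the cascade; under §5, the entire Agreement is therefore void. No provision of the Agreement survives. §7 is among the inoperative provisions, so the answer is no.

No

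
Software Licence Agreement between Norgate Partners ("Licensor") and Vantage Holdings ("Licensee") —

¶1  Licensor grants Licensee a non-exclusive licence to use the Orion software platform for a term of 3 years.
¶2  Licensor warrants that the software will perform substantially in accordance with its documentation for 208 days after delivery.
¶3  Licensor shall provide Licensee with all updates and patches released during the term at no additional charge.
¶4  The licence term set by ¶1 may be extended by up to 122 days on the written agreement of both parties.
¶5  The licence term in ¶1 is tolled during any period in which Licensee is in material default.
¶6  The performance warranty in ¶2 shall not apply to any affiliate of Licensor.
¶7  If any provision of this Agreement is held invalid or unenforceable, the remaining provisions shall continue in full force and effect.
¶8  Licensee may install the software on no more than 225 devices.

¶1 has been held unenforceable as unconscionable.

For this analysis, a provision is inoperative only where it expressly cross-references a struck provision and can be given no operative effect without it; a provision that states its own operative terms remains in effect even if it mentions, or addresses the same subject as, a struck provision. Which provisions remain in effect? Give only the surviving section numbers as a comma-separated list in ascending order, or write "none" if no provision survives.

¶1 is struck. ¶4 has no operative effect of its own apart from ¶1 and is therefore inoperative. ¶5 operates only by reference to ¶1, so it falls with ¶1. ¶7 is a severability clause and preserves every provision that can still be given independent effect. That leaves ¶2, ¶3, ¶6, ¶7, and ¶8 in effect.

2, 3, 6, 7, 8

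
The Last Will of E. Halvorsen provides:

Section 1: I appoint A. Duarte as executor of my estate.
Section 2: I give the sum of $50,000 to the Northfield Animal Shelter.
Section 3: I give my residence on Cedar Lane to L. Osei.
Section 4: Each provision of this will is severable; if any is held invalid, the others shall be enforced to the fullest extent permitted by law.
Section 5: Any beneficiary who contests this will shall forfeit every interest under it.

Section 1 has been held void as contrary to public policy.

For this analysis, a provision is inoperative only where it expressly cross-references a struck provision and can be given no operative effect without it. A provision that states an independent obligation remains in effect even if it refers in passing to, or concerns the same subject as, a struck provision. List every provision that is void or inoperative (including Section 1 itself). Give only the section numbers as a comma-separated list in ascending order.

Section 1 is struck. Nothing else in the will is defined by reference to Section 1. Section 4 is a severability clause and preserves every provision that can still be given independent effect. The provisions still in force are Section 2, Section 3, Section 4, and Section 5.

1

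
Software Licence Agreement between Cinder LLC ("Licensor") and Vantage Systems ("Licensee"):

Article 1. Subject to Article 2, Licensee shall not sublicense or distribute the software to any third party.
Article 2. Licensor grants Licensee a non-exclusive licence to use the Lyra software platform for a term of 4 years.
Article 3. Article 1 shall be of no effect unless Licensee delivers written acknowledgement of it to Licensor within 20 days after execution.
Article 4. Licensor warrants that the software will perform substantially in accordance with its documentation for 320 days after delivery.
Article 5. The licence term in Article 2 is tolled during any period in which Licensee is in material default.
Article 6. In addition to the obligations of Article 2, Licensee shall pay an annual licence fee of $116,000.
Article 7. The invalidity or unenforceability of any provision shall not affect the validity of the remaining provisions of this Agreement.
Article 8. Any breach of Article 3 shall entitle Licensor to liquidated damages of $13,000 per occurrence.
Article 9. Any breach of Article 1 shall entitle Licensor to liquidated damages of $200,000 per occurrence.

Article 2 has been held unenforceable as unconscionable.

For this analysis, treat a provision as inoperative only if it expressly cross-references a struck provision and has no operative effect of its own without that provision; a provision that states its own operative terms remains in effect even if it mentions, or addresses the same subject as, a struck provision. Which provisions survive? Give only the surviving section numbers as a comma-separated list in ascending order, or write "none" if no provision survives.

1, 3, 4, 6, 7, 8, 9

Article 2 is struck. The whole of Article 5 is the tolling of the licence term, defined by reference to Article 2, so Article 5 cannot stand once Article 2 is removed. Although Article 6 refers to Article 2, its operative terms do not depend on Article 2, so it remains in effect. Although Article 1 refers to Article 2, its operative terms do not depend on Article 2, so it remains in effect. Under the severability clause in Article 7, the remaining provisions continue in force. That leaves Article 1, Article 3, Article 4, Article 6, Article 7, Article 8, and Article 9 in effect.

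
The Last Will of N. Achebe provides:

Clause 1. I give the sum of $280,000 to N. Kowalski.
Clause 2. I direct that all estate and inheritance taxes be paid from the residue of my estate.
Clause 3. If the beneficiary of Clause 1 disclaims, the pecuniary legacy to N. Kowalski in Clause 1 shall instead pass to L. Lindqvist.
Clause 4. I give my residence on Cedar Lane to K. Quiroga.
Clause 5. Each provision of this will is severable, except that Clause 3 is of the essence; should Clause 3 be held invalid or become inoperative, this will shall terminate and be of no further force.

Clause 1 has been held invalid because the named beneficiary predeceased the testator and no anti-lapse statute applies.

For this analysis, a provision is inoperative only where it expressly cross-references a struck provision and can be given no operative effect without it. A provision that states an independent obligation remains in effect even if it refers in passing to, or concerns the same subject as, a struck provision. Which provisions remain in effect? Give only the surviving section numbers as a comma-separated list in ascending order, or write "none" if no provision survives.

none

Clause 1 is struck. Clause 3 has no operative effect of its own apart from Clause 1 and is therefore inoperative. Clause 5 makes Clause 3 an essential term, and Clause 3 has been rendered inoperative by the cascade; under Clause 5, the entire will is therefore void. No provision of the will survives.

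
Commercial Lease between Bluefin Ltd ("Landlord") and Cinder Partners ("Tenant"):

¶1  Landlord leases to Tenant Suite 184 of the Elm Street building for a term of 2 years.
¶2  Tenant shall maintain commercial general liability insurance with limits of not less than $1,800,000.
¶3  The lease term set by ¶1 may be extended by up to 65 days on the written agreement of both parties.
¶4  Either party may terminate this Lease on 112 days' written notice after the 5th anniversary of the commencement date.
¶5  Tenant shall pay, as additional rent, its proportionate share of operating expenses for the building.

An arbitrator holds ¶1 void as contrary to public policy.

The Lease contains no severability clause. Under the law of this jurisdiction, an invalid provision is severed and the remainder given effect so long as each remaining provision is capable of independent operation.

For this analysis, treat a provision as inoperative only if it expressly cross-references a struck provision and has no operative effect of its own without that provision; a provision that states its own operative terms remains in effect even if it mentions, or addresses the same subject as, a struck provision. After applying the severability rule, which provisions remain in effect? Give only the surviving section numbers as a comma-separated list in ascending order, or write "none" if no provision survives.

2, 4, 5

¶1 is struck. The whole of ¶3 is the extension of the lease term, defined by reference to ¶1, so ¶3 cannot stand once ¶1 is removed. With no severability clause, the stated default rule severs what cannot stand and enforces each remaining provision that can operate on its own. That leaves ¶2, ¶4, and ¶5 in effect.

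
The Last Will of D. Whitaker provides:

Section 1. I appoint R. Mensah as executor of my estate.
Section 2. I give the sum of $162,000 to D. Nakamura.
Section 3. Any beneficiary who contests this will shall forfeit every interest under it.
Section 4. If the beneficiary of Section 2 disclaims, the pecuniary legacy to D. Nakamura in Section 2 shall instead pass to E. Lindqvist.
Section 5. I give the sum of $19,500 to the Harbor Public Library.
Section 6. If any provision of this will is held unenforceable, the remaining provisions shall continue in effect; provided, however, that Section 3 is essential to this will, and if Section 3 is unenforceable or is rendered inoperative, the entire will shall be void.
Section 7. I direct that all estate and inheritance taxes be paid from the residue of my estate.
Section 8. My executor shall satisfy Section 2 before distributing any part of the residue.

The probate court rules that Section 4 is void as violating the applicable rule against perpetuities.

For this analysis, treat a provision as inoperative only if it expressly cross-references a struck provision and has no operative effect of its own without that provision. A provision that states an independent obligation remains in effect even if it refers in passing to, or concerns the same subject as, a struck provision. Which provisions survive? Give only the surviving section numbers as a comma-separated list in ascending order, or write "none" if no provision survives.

1, 2, 3, 5, 6, 7, 8

Section 4 is struck. No other provision's operative terms depend on Section 4. Section 6 makes Section 3 an essential term, but Section 3 is unaffected, so the severability proviso in Section 6 preserves the remaining provisions. Section 1, Section 2, Section 3, Section 5, Section 6, Section 7, and Section 8 remain in effect.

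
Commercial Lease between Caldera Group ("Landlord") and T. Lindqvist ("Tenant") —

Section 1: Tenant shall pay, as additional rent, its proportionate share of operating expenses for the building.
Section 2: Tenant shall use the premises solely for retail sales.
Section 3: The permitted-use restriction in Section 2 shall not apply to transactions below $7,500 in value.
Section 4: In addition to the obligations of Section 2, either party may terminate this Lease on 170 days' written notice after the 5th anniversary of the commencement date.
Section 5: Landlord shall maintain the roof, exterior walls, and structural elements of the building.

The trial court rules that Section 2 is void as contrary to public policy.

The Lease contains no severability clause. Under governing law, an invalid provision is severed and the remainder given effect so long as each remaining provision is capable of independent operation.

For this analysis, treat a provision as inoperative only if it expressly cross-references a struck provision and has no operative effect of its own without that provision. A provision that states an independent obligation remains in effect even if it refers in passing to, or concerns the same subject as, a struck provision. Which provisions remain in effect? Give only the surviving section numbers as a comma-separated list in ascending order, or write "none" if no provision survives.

1, 4, 5

Section 2 is struck. Section 3 operates only by reference to Section 2, so it falls with Section 2. Although Section 4 refers to Section 2, its operative terms do not depend on Section 2, so it remains in effect. With no severability clause, the stated default rule severs what cannot stand and enforces each remaining provision that can operate on its own. The provisions still in force are Section 1, Section 4, and Section 5.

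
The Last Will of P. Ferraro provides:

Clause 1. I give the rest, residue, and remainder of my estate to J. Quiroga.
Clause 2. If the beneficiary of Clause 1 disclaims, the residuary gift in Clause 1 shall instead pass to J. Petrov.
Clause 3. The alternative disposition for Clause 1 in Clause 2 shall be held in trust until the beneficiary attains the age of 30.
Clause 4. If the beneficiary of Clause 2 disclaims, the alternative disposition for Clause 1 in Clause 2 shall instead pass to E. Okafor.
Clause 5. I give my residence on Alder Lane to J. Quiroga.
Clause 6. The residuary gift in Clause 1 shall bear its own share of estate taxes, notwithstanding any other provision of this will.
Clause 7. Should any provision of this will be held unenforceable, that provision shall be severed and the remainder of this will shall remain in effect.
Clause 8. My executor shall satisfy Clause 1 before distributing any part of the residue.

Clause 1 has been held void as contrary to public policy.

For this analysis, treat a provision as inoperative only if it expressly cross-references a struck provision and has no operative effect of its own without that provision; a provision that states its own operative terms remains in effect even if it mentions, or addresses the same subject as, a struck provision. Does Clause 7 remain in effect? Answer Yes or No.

Yes

Clause 1 is struck. Clause 2 has no operative effect of its own apart from Clause 1 and is therefore inoperative. Clause 6 operates only by reference to Clause 1, so it falls with Clause 1. Clause 8 operates only by reference to Clause 1, so it falls with Clause 1. Clause 3 merely fixes the trust for Clause 2; with Clause 2 gone it has nothing to operate on and falls away. Clause 4 has no operative effect of its own apart from Clause 2 and is therefore inoperative. Clause 7 is a severability clause and preserves every provision that can still be given independent effect. The provisions still in force are Clause 5 and Clause 7. Clause 7 is among the surviving provisions, so the answer is yes.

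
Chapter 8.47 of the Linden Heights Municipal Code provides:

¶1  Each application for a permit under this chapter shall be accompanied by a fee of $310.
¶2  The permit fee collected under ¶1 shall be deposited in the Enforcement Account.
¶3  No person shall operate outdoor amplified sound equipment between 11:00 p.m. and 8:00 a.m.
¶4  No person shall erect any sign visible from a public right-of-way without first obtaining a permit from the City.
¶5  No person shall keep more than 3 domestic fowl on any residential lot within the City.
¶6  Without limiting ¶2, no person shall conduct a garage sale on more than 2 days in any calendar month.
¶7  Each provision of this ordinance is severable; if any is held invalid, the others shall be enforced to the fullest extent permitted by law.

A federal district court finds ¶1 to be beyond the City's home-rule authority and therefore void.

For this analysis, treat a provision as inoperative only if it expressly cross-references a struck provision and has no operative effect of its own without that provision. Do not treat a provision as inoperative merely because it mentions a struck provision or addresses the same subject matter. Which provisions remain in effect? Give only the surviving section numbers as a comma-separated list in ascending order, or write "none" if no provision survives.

¶1 is struck. ¶2 operates only by reference to ¶1, so it falls with ¶1. ¶6 mentions ¶2 but its own obligation stands independently of ¶2, so ¶6 is not affected. ¶7 is a severability clause and preserves every provision that can still be given independent effect. ¶3, ¶4, ¶5, ¶6, and ¶7 remain in effect.

3, 4, 5, 6, 7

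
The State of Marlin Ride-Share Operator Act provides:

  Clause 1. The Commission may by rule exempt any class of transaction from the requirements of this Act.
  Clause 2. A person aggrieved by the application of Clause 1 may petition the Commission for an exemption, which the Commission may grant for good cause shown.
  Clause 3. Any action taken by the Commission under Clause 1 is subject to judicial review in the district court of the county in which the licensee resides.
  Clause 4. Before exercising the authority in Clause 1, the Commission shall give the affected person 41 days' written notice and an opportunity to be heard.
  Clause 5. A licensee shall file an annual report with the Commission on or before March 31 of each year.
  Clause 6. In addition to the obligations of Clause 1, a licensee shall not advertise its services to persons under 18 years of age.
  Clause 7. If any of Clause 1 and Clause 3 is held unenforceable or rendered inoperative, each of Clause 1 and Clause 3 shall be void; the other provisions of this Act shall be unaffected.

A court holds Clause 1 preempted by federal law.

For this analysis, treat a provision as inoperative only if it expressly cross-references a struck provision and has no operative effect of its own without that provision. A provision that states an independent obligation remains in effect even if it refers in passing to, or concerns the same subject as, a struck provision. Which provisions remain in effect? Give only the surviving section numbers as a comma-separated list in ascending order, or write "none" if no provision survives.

Clause 1 is struck. Clause 2 operates only by reference to Clause 1, so it falls with Clause 1. Clause 3 has no operative effect of its own apart from Clause 1 and is therefore inoperative. The only function of Clause 4 is the notice-and-hearing requirement for Clause 1, so it cannot stand once Clause 1 is removed. Clause 6 mentions Clause 1 but its own obligation stands independently of Clause 1, so Clause 6 is not affected. Clause 7 declares Clause 1 and Clause 3 mutually dependent; since one of them has fallen, all of them are of no effect. The remainder continues in force under Clause 7. The provisions still in force are Clause 5, Clause 6, and Clause 7.

5, 6, 7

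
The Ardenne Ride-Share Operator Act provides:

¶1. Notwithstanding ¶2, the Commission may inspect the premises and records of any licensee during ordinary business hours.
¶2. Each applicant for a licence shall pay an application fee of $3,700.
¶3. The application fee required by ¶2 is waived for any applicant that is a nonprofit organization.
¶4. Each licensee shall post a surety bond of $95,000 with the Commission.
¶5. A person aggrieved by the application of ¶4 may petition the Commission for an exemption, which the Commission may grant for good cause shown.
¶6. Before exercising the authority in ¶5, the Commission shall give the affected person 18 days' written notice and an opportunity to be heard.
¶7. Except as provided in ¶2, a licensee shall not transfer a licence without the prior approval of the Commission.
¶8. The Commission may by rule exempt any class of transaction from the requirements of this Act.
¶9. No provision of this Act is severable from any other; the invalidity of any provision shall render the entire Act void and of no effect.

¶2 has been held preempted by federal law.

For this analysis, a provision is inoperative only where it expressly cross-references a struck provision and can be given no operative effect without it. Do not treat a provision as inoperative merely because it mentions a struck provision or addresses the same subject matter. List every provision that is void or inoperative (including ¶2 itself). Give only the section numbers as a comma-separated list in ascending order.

¶2 is struck. The whole of ¶3 is the nonprofit waiver of the application fee, defined by reference to ¶2, so ¶3 cannot stand once ¶2 is removed. ¶9 provides that the Act is not severable, so the invalidity of any one provision voids the entire Act. No provision of the Act survives.

1, 2, 3, 4, 5, 6, 7, 8, 9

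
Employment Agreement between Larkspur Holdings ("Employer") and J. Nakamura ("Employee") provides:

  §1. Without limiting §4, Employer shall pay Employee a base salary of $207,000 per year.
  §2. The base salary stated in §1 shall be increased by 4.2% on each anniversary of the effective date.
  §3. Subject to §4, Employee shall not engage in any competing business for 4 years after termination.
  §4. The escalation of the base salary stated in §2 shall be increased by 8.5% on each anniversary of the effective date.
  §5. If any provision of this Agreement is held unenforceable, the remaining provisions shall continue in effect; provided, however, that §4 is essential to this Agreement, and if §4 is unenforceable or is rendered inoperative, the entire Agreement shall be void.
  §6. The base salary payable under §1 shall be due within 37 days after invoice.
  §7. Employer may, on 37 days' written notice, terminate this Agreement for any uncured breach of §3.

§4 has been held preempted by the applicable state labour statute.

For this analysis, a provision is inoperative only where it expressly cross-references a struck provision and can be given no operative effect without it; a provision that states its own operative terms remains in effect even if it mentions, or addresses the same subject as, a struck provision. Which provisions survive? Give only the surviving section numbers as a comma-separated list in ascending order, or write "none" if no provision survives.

§4 is struck. Nothing else in the Agreement is defined by reference to §4. §5 makes §4 an essential term, and §4 is the provision held invalid; under §5, the entire Agreement is therefore void. No provision of the Agreement survives.

none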